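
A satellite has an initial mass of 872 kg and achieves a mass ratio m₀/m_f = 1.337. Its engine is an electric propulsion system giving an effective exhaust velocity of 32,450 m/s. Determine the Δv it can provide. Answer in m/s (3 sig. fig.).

Δv ≈ 9420 m/s

Δv = v_e · ln(1.337) = 32450.0 × 0.2904 ≈ 9424.4 m/s.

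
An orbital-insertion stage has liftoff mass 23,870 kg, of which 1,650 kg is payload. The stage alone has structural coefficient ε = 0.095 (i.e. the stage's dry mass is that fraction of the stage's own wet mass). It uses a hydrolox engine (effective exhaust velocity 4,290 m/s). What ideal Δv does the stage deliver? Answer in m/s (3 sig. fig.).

Δv ≈ 7930 m/s

Stage wet mass = m₀ − payload = 23,870 − 1,650 = 22,220 kg.
Stage dry mass = ε × stage wet mass = 0.095 × 22,220 = 2,110.9 kg.
Burnout mass m_f = stage dry + payload = 2,110.9 + 1,650 = 3,760.9 kg.
Using Δv = v_e ln(m₀/m_f): Δv = v_e · ln(23,870/3,760.9) = 4290.0 × ln(6.347) = 4290.0 × 1.8480 ≈ 7928 m/s.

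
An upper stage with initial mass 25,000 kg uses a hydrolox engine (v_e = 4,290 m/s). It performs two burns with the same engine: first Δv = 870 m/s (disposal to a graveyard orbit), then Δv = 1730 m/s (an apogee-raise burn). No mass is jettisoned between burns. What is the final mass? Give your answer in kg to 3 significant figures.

final mass ≈ 13600 kg

After the first burn: m = 25000 × exp(−870/4290.0) = 25000 × 0.81644 = 20,411 kg.
After the second burn: m = 20,411 × exp(−1730/4290.0) = 20,411 × 0.66814 = 13,637.4 kg.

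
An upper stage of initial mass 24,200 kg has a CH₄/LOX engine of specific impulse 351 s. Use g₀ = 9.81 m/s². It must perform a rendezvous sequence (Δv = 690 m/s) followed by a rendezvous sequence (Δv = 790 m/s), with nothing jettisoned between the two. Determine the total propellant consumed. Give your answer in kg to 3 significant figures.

total propellant consumed ≈ 8450 kg

v_e = Isp · g₀ = 351 × 9.81 = 3443.3 m/s.
After the first burn: m = 24200 × exp(−690/3443.3) = 24200 × 0.81841 = 19,805.5 kg.
After the second burn: m = 19,805.5 × exp(−790/3443.3) = 19,805.5 × 0.79499 = 15,745.2 kg.
Total propellant = m₀ − m_final = 24200 − 15,745.2 = 8,454.8 kg.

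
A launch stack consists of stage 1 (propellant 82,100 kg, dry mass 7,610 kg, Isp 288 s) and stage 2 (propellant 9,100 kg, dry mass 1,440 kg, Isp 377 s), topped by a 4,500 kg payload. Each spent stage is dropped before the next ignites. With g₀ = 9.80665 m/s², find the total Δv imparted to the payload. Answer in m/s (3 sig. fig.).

Δv ≈ 7760 m/s

Ignition mass of stage 1 = 82,100+7,610 + 9,100+1,440 + 4,500 = 104,750 kg.
Stage 1: m₀ = 104,750 kg, m_f = 104,750 − 82,100 = 22,650 kg; Δv = 288×9.80665×ln(4.625) = 2824.3×1.5314 ≈ 4325 m/s.
Stage 2: m₀ = 15,040 kg, m_f = 15,040 − 9,100 = 5,940 kg; Δv = 377×9.80665×ln(2.532) = 3697.1×0.9290 ≈ 3435 m/s.
Total Δv = 4325 + 3435 = 7760 m/s.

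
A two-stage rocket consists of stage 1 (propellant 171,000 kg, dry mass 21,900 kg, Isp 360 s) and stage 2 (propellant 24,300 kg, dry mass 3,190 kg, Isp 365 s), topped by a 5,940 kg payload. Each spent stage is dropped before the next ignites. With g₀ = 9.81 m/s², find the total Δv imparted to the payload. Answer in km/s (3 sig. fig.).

Ignition mass of stage 1 = 171,000+21,900 + 24,300+3,190 + 5,940 = 226,330 kg.
Stage 1: m₀ = 226,330 kg, m_f = 226,330 − 171,000 = 55,330 kg; Δv = 360×9.81×ln(4.091) = 3531.6×1.4087 ≈ 4975 m/s.
Stage 2: m₀ = 33,430 kg, m_f = 33,430 − 24,300 = 9,130 kg; Δv = 365×9.81×ln(3.662) = 3580.7×1.2979 ≈ 4647 m/s.
Total Δv = 4975 + 4647 = 9622 m/s.

Δv ≈ 9.62 km/s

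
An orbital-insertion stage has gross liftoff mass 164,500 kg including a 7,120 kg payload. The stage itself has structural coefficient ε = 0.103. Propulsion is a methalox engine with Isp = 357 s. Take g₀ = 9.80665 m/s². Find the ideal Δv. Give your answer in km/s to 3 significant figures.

Stage wet mass = m₀ − payload = 164,500 − 7,120 = 157,380 kg.
Stage dry mass = ε × stage wet mass = 0.103 × 157,380 = 16,210.1 kg.
Burnout mass m_f = stage dry + payload = 16,210.1 + 7,120 = 23,330.1 kg.
v_e = Isp · g₀ = 357 × 9.80665 = 3501.0 m/s.
By the Tsiolkovsky rocket equation, Δv = v_e · ln(164,500/23,330.1) = 3501.0 × ln(7.051) = 3501.0 × 1.9532 ≈ 6838 m/s.

Δv ≈ 6.84 km/s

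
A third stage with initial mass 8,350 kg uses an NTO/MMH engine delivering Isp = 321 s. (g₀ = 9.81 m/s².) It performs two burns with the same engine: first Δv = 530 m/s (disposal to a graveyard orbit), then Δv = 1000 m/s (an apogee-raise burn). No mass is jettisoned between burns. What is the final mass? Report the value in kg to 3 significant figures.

v_e = Isp · g₀ = 321 × 9.81 = 3149.0 m/s.
After the first burn: m = 8350 × exp(−530/3149.0) = 8350 × 0.84509 = 7,056.5 kg.
After the second burn: m = 7,056.5 × exp(−1000/3149.0) = 7,056.5 × 0.72792 = 5,136.57 kg.

final mass ≈ 5140 kg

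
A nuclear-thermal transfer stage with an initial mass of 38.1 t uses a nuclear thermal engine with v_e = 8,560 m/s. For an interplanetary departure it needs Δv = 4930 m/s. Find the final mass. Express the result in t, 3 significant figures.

final mass ≈ 21.4 t

From the ideal rocket equation, m₀/m_f = exp(Δv / v_e) = exp(4930 / 8560.0) = exp(0.5759) = 1.7788.
m_f = m₀ / 1.7788 = 38.1 / 1.7788 = 21.4189 t.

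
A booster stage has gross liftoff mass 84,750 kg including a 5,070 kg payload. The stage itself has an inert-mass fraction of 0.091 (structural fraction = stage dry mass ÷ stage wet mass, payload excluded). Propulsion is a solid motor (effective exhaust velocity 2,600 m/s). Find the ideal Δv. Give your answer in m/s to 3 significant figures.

Δv ≈ 5010 m/s

Stage wet mass = m₀ − payload = 84,750 − 5,070 = 79,680 kg.
Stage dry mass = ε × stage wet mass = 0.091 × 79,680 = 7,250.88 kg.
Burnout mass m_f = stage dry + payload = 7,250.88 + 5,070 = 12,320.88 kg.
Δv = v_e · ln(84,750/12,320.88) = 2600.0 × ln(6.879) = 2600.0 × 1.9284 ≈ 5014 m/s.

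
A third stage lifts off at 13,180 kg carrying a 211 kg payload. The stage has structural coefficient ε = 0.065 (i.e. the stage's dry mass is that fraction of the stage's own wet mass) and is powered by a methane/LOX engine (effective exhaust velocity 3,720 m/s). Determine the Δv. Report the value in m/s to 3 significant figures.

Δv ≈ 9400 m/s

Stage wet mass = m₀ − payload = 13,180 − 211 = 12,969 kg.
Stage dry mass = ε × stage wet mass = 0.065 × 12,969 = 842.985 kg.
Burnout mass m_f = stage dry + payload = 842.985 + 211 = 1,053.985 kg.
From the ideal rocket equation, Δv = v_e · ln(13,180/1,053.985) = 3720.0 × ln(12.5) = 3720.0 × 2.5261 ≈ 9397 m/s.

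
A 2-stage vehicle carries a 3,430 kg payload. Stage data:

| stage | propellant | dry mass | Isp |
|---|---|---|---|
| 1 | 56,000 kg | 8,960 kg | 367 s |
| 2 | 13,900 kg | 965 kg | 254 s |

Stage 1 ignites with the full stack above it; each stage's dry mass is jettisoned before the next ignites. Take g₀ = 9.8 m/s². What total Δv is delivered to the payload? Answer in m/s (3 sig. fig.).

Ignition mass of stage 1 = 56,000+8,960 + 13,900+965 + 3,430 = 83,255 kg.
Stage 1: m₀ = 83,255 kg, m_f = 83,255 − 56,000 = 27,255 kg; Δv = 367×9.8×ln(3.055) = 3596.6×1.1167 ≈ 4016 m/s.
Stage 2: m₀ = 18,295 kg, m_f = 18,295 − 13,900 = 4,395 kg; Δv = 254×9.8×ln(4.163) = 2489.2×1.4262 ≈ 3550 m/s.
Total Δv = 4016 + 3550 = 7566 m/s.

Δv ≈ 7570 m/s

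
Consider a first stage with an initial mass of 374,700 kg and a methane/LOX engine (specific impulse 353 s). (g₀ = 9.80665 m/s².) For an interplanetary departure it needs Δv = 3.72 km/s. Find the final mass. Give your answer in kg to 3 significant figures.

final mass ≈ 128000 kg

v_e = Isp · g₀ = 353 × 9.80665 = 3461.7 m/s.
By the Tsiolkovsky rocket equation, m₀/m_f = exp(Δv / v_e) = exp(3720 / 3461.7) = exp(1.0746) = 2.9288.
m_f = m₀ / 2.9288 = 374,700 / 2.9288 = 127,936 kg.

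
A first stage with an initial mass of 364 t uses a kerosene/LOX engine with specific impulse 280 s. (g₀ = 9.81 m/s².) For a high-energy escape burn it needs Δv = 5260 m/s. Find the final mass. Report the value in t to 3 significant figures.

final mass ≈ 53.6 t

v_e = Isp · g₀ = 280 × 9.81 = 2746.8 m/s.
Using Δv = v_e ln(m₀/m_f): m₀/m_f = exp(Δv / v_e) = exp(5260 / 2746.8) = exp(1.9150) = 6.7866.
m_f = m₀ / 6.7866 = 364 / 6.7866 = 53.6351 t.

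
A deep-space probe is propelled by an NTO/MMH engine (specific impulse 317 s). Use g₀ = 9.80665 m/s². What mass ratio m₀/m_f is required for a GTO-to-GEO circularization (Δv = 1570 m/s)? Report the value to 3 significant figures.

v_e = Isp · g₀ = 317 × 9.80665 = 3108.7 m/s.
Rocket equation: m₀/m_f = exp(Δv / v_e) = exp(1570 / 3108.7) = exp(0.5050) = 1.6570.

mass ratio ≈ 1.66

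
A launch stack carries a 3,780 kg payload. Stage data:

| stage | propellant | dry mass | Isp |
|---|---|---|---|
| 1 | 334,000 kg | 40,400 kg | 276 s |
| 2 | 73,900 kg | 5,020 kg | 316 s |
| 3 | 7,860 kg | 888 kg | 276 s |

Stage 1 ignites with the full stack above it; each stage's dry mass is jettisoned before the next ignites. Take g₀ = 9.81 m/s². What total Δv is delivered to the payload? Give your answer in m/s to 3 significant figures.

Ignition mass of stage 1 = 334,000+40,400 + 73,900+5,020 + 7,860+888 + 3,780 = 465,848 kg.
Stage 1: m₀ = 465,848 kg, m_f = 465,848 − 334,000 = 131,848 kg; Δv = 276×9.81×ln(3.533) = 2707.6×1.2622 ≈ 3418 m/s.
Stage 2: m₀ = 91,448 kg, m_f = 91,448 − 73,900 = 17,548 kg; Δv = 316×9.81×ln(5.211) = 3100.0×1.6508 ≈ 5118 m/s.
Stage 3: m₀ = 12,528 kg, m_f = 12,528 − 7,860 = 4,668 kg; Δv = 276×9.81×ln(2.684) = 2707.6×0.9872 ≈ 2673 m/s.
Total Δv = 3418 + 5118 + 2673 = 11209 m/s.

Δv ≈ 11200 m/s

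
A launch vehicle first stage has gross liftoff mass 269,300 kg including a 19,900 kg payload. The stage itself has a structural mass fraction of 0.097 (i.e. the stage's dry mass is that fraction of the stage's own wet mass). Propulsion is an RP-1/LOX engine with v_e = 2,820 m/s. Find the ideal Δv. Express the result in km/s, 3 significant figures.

Stage wet mass = m₀ − payload = 269,300 − 19,900 = 249,400 kg.
Stage dry mass = ε × stage wet mass = 0.097 × 249,400 = 24,191.8 kg.
Burnout mass m_f = stage dry + payload = 24,191.8 + 19,900 = 44,091.8 kg.
Rocket equation: Δv = v_e · ln(269,300/44,091.8) = 2820.0 × ln(6.108) = 2820.0 × 1.8096 ≈ 5103 m/s.

Δv ≈ 5.10 km/s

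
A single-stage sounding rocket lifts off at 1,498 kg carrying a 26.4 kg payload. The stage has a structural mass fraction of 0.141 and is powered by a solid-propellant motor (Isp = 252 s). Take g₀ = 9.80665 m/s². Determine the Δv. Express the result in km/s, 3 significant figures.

Stage wet mass = m₀ − payload = 1,498 − 26.4 = 1,471.6 kg.
Stage dry mass = ε × stage wet mass = 0.141 × 1,471.6 = 207.496 kg.
Burnout mass m_f = stage dry + payload = 207.496 + 26.4 = 233.896 kg.
v_e = Isp · g₀ = 252 × 9.80665 = 2471.3 m/s.
By the Tsiolkovsky rocket equation, Δv = v_e · ln(1,498/233.896) = 2471.3 × ln(6.405) = 2471.3 × 1.8570 ≈ 4589 m/s.

Δv ≈ 4.59 km/s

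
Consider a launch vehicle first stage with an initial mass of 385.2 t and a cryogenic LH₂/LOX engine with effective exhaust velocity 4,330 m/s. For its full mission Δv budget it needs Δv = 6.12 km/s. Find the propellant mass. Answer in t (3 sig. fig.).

propellant mass ≈ 291 t

Rocket equation: m₀/m_f = exp(Δv / v_e) = exp(6120 / 4330.0) = exp(1.4134) = 4.1099.
m_f = 385.2 / 4.1099 = 93.7249 t, so propellant = m₀ − m_f = 385.2 − 93.7249 = 291.4751 t.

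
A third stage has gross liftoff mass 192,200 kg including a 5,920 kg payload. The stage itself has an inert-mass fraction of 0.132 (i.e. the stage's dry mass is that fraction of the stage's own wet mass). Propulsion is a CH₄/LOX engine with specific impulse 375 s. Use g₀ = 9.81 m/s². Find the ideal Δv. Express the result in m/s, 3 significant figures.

Stage wet mass = m₀ − payload = 192,200 − 5,920 = 186,280 kg.
Stage dry mass = ε × stage wet mass = 0.132 × 186,280 = 24,589 kg.
Burnout mass m_f = stage dry + payload = 24,589 + 5,920 = 30,509 kg.
v_e = Isp · g₀ = 375 × 9.81 = 3678.8 m/s.
Δv = v_e · ln(192,200/30,509) = 3678.8 × ln(6.3) = 3678.8 × 1.8405 ≈ 6771 m/s.

Δv ≈ 6770 m/s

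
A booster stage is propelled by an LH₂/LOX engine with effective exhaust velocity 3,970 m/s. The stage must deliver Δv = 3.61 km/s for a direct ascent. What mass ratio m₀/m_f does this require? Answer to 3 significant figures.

mass ratio ≈ 2.48

From the ideal rocket equation, m₀/m_f = exp(Δv / v_e) = exp(3610 / 3970.0) = exp(0.9093) = 2.4826.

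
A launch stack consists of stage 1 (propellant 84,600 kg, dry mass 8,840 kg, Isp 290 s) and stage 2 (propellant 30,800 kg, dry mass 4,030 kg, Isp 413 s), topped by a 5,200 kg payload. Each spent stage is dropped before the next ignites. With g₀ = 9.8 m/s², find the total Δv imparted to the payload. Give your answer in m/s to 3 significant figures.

Ignition mass of stage 1 = 84,600+8,840 + 30,800+4,030 + 5,200 = 133,470 kg.
Stage 1: m₀ = 133,470 kg, m_f = 133,470 − 84,600 = 48,870 kg; Δv = 290×9.8×ln(2.731) = 2842.0×1.0047 ≈ 2855 m/s.
Stage 2: m₀ = 40,030 kg, m_f = 40,030 − 30,800 = 9,230 kg; Δv = 413×9.8×ln(4.337) = 4047.4×1.4672 ≈ 5938 m/s.
Total Δv = 2855 + 5938 = 8793 m/s.

Δv ≈ 8790 m/s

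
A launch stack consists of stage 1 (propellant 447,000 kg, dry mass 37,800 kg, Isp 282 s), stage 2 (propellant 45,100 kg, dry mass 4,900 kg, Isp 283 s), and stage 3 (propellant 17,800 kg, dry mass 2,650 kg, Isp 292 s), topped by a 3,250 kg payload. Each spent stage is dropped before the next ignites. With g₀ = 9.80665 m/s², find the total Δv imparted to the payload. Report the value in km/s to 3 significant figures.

Ignition mass of stage 1 = 447,000+37,800 + 45,100+4,900 + 17,800+2,650 + 3,250 = 558,500 kg.
Stage 1: m₀ = 558,500 kg, m_f = 558,500 − 447,000 = 111,500 kg; Δv = 282×9.80665×ln(5.009) = 2765.5×1.6112 ≈ 4456 m/s.
Stage 2: m₀ = 73,700 kg, m_f = 73,700 − 45,100 = 28,600 kg; Δv = 283×9.80665×ln(2.577) = 2775.3×0.9466 ≈ 2627 m/s.
Stage 3: m₀ = 23,700 kg, m_f = 23,700 − 17,800 = 5,900 kg; Δv = 292×9.80665×ln(4.017) = 2863.5×1.3905 ≈ 3982 m/s.
Total Δv = 4456 + 2627 + 3982 = 11065 m/s.

Δv ≈ 11.1 km/s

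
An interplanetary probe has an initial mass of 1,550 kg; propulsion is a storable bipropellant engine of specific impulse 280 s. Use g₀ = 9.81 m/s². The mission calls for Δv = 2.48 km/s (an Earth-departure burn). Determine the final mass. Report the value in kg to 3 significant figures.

v_e = Isp · g₀ = 280 × 9.81 = 2746.8 m/s.
m₀/m_f = exp(Δv / v_e) = exp(2480 / 2746.8) = exp(0.9029) = 2.4667.
m_f = m₀ / 2.4667 = 1,550 / 2.4667 = 628.37 kg.

final mass ≈ 628 kg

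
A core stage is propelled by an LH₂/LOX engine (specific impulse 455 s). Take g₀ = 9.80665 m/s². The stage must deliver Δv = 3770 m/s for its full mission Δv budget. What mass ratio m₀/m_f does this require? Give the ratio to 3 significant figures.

v_e = Isp · g₀ = 455 × 9.80665 = 4462.0 m/s.
By the Tsiolkovsky rocket equation, m₀/m_f = exp(Δv / v_e) = exp(3770 / 4462.0) = exp(0.8449) = 2.3278.

mass ratio ≈ 2.33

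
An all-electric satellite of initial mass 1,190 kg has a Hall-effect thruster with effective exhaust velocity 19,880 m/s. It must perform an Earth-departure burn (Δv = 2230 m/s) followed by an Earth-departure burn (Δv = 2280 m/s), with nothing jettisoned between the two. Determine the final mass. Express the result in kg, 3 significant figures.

After the first burn: m = 1190 × exp(−2230/19880.0) = 1190 × 0.89389 = 1,063.73 kg.
After the second burn: m = 1,063.73 × exp(−2280/19880.0) = 1,063.73 × 0.89164 = 948.464 kg.

final mass ≈ 948 kg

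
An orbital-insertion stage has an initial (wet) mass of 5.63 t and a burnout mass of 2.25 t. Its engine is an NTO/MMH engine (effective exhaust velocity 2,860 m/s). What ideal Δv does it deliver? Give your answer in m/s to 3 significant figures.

Δv ≈ 2620 m/s

Rocket equation: Δv = v_e · ln(m₀/m_f) = 2860.0 × ln(2.502) = 2860.0 × 0.9172 ≈ 2623.1 m/s.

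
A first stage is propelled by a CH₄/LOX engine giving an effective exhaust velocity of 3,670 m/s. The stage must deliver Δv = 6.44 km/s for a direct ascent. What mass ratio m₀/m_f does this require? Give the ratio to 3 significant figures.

Rocket equation: m₀/m_f = exp(Δv / v_e) = exp(6440 / 3670.0) = exp(1.7548) = 5.7821.

mass ratio ≈ 5.78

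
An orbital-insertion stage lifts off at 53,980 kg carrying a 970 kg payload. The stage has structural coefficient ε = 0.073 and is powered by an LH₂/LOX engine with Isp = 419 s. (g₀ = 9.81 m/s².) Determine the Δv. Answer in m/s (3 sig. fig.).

Stage wet mass = m₀ − payload = 53,980 − 970 = 53,010 kg.
Stage dry mass = ε × stage wet mass = 0.073 × 53,010 = 3,869.73 kg.
Burnout mass m_f = stage dry + payload = 3,869.73 + 970 = 4,839.73 kg.
v_e = Isp · g₀ = 419 × 9.81 = 4110.4 m/s.
Δv = v_e · ln(53,980/4,839.73) = 4110.4 × ln(11.15) = 4110.4 × 2.4118 ≈ 9913 m/s.

Δv ≈ 9910 m/s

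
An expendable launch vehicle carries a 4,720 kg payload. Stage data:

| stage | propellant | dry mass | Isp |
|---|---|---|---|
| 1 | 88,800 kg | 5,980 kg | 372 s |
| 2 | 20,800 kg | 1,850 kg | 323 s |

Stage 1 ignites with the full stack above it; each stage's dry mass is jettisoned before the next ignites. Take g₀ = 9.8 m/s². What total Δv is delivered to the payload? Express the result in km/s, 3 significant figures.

Δv ≈ 9.25 km/s

Ignition mass of stage 1 = 88,800+5,980 + 20,800+1,850 + 4,720 = 122,150 kg.
Stage 1: m₀ = 122,150 kg, m_f = 122,150 − 88,800 = 33,350 kg; Δv = 372×9.8×ln(3.663) = 3645.6×1.2982 ≈ 4733 m/s.
Stage 2: m₀ = 27,370 kg, m_f = 27,370 − 20,800 = 6,570 kg; Δv = 323×9.8×ln(4.166) = 3165.4×1.4269 ≈ 4517 m/s.
Total Δv = 4733 + 4517 = 9250 m/s.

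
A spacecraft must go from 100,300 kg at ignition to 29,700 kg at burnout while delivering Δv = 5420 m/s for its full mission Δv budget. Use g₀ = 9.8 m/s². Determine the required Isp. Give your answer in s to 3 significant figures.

Isp ≈ 454 s

ln(m₀/m_f) = ln(100300/29700) = ln(3.377) = 1.2170.
From the ideal rocket equation, v_e = Δv / ln(m₀/m_f) = 5420 / 1.2170 = 4453.5 m/s.
Isp = v_e / g₀ = 4453.5 / 9.8 = 454.4 s.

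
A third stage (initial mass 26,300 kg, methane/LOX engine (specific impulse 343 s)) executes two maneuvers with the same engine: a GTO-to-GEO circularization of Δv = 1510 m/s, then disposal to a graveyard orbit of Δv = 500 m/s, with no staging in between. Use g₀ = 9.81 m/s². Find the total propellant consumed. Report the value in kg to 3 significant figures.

v_e = Isp · g₀ = 343 × 9.81 = 3364.8 m/s.
After the first burn: m = 26300 × exp(−1510/3364.8) = 26300 × 0.63842 = 16,790.4 kg.
After the second burn: m = 16,790.4 × exp(−500/3364.8) = 16,790.4 × 0.86192 = 14,472 kg.
Total propellant = m₀ − m_final = 26300 − 14,472 = 11,828 kg.

total propellant consumed ≈ 11800 kg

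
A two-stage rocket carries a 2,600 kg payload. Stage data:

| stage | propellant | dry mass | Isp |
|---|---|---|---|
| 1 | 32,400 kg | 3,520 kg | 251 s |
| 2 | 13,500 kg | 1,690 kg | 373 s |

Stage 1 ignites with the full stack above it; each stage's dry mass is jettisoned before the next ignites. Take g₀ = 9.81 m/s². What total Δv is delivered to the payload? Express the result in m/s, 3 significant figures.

Ignition mass of stage 1 = 32,400+3,520 + 13,500+1,690 + 2,600 = 53,710 kg.
Stage 1: m₀ = 53,710 kg, m_f = 53,710 − 32,400 = 21,310 kg; Δv = 251×9.81×ln(2.52) = 2462.3×0.9244 ≈ 2276 m/s.
Stage 2: m₀ = 17,790 kg, m_f = 17,790 − 13,500 = 4,290 kg; Δv = 373×9.81×ln(4.147) = 3659.1×1.4223 ≈ 5205 m/s.
Total Δv = 2276 + 5205 = 7481 m/s.

Δv ≈ 7480 m/s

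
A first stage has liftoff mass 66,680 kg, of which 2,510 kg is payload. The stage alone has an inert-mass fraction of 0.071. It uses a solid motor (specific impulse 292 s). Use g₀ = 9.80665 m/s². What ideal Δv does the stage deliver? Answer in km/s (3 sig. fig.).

Stage wet mass = m₀ − payload = 66,680 − 2,510 = 64,170 kg.
Stage dry mass = ε × stage wet mass = 0.071 × 64,170 = 4,556.07 kg.
Burnout mass m_f = stage dry + payload = 4,556.07 + 2,510 = 7,066.07 kg.
v_e = Isp · g₀ = 292 × 9.80665 = 2863.5 m/s.
Using Δv = v_e ln(m₀/m_f): Δv = v_e · ln(66,680/7,066.07) = 2863.5 × ln(9.437) = 2863.5 × 2.2446 ≈ 6428 m/s.

Δv ≈ 6.43 km/s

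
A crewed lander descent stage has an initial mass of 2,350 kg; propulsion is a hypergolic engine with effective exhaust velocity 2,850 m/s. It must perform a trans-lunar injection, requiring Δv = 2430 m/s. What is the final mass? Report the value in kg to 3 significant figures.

final mass ≈ 1000 kg

m₀/m_f = exp(Δv / v_e) = exp(2430 / 2850.0) = exp(0.8526) = 2.3458.
m_f = m₀ / 2.3458 = 2,350 / 2.3458 = 1,001.79 kg.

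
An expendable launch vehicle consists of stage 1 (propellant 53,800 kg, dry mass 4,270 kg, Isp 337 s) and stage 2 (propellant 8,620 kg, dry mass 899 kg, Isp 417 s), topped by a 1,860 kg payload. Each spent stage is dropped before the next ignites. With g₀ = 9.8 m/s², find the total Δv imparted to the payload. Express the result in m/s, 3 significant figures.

Δv ≈ 10700 m/s

Ignition mass of stage 1 = 53,800+4,270 + 8,620+899 + 1,860 = 69,449 kg.
Stage 1: m₀ = 69,449 kg, m_f = 69,449 − 53,800 = 15,649 kg; Δv = 337×9.8×ln(4.438) = 3302.6×1.4902 ≈ 4921 m/s.
Stage 2: m₀ = 11,379 kg, m_f = 11,379 − 8,620 = 2,759 kg; Δv = 417×9.8×ln(4.124) = 4086.6×1.4169 ≈ 5790 m/s.
Total Δv = 4921 + 5790 = 10711 m/s.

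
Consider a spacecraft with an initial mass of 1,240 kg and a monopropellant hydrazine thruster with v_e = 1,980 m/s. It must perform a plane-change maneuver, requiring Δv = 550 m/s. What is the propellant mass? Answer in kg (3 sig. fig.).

propellant mass ≈ 301 kg

m₀/m_f = exp(Δv / v_e) = exp(550 / 1980.0) = exp(0.2778) = 1.3202.
m_f = 1,240 / 1.3202 = 939.252 kg, so propellant = m₀ − m_f = 1,240 − 939.252 = 300.748 kg.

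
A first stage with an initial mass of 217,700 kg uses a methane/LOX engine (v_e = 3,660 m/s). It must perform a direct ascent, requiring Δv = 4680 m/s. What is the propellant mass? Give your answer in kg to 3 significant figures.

propellant mass ≈ 157000 kg

From the ideal rocket equation, m₀/m_f = exp(Δv / v_e) = exp(4680 / 3660.0) = exp(1.2787) = 3.5919.
m_f = 217,700 / 3.5919 = 60,608.6 kg, so propellant = m₀ − m_f = 217,700 − 60,608.6 = 157,091.4 kg.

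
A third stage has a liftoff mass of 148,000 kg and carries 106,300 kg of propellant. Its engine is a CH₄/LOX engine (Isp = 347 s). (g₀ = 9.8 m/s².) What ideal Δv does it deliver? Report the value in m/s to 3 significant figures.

v_e = Isp · g₀ = 347 × 9.8 = 3400.6 m/s.
m_f = m₀ − m_prop = 148,000 − 106,300 = 41,700 kg.
By the Tsiolkovsky rocket equation, Δv = v_e · ln(m₀/m_f) = 3400.6 × ln(3.549) = 3400.6 × 1.2667 ≈ 4307.6 m/s.

Δv ≈ 4310 m/s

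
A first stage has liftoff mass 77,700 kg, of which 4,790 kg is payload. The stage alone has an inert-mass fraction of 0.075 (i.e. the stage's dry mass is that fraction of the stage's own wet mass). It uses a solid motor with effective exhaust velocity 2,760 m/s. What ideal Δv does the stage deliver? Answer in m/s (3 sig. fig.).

Stage wet mass = m₀ − payload = 77,700 − 4,790 = 72,910 kg.
Stage dry mass = ε × stage wet mass = 0.075 × 72,910 = 5,468.25 kg.
Burnout mass m_f = stage dry + payload = 5,468.25 + 4,790 = 10,258.25 kg.
Δv = v_e · ln(77,700/10,258.25) = 2760.0 × ln(7.574) = 2760.0 × 2.0248 ≈ 5588 m/s.

Δv ≈ 5590 m/s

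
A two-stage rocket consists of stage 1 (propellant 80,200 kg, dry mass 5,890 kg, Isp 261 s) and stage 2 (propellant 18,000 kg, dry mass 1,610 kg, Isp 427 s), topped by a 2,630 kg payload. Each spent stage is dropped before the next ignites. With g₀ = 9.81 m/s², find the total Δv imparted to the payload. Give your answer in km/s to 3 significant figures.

Ignition mass of stage 1 = 80,200+5,890 + 18,000+1,610 + 2,630 = 108,330 kg.
Stage 1: m₀ = 108,330 kg, m_f = 108,330 − 80,200 = 28,130 kg; Δv = 261×9.81×ln(3.851) = 2560.4×1.3483 ≈ 3452 m/s.
Stage 2: m₀ = 22,240 kg, m_f = 22,240 − 18,000 = 4,240 kg; Δv = 427×9.81×ln(5.245) = 4188.9×1.6573 ≈ 6942 m/s.
Total Δv = 3452 + 6942 = 10394 m/s.

Δv ≈ 10.4 km/s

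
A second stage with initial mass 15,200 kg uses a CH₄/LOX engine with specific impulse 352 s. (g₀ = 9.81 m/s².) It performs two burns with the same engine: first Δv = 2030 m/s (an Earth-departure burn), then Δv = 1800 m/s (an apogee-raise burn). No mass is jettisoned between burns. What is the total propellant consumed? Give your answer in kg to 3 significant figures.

v_e = Isp · g₀ = 352 × 9.81 = 3453.1 m/s.
After the first burn: m = 15200 × exp(−2030/3453.1) = 15200 × 0.55551 = 8,443.75 kg.
After the second burn: m = 8,443.75 × exp(−1800/3453.1) = 8,443.75 × 0.59377 = 5,013.65 kg.
Total propellant = m₀ − m_final = 15200 − 5,013.65 = 10,186.35 kg.

total propellant consumed ≈ 10200 kg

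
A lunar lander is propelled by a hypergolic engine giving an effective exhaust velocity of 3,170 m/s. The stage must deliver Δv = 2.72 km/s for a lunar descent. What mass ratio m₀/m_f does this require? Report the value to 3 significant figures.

By the Tsiolkovsky rocket equation, m₀/m_f = exp(Δv / v_e) = exp(2720 / 3170.0) = exp(0.8580) = 2.3585.

mass ratio ≈ 2.36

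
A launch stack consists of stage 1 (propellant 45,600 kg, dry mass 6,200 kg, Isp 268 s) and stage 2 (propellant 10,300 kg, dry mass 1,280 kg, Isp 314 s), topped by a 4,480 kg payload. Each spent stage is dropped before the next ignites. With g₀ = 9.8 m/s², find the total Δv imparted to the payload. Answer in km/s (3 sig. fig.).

Ignition mass of stage 1 = 45,600+6,200 + 10,300+1,280 + 4,480 = 67,860 kg.
Stage 1: m₀ = 67,860 kg, m_f = 67,860 − 45,600 = 22,260 kg; Δv = 268×9.8×ln(3.049) = 2626.4×1.1147 ≈ 2928 m/s.
Stage 2: m₀ = 16,060 kg, m_f = 16,060 − 10,300 = 5,760 kg; Δv = 314×9.8×ln(2.788) = 3077.2×1.0254 ≈ 3155 m/s.
Total Δv = 2928 + 3155 = 6083 m/s.

Δv ≈ 6.08 km/s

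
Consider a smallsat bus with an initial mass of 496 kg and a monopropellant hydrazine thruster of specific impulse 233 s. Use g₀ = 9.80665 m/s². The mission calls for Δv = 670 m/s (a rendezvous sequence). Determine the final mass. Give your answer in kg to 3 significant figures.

v_e = Isp · g₀ = 233 × 9.80665 = 2284.9 m/s.
Using Δv = v_e ln(m₀/m_f): m₀/m_f = exp(Δv / v_e) = exp(670 / 2284.9) = exp(0.2932) = 1.3407.
m_f = m₀ / 1.3407 = 496 / 1.3407 = 369.956 kg.

final mass ≈ 370 kg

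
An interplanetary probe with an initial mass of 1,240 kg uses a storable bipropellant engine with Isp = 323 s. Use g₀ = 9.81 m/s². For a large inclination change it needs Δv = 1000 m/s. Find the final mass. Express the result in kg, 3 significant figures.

final mass ≈ 904 kg

v_e = Isp · g₀ = 323 × 9.81 = 3168.6 m/s.
From the ideal rocket equation, m₀/m_f = exp(Δv / v_e) = exp(1000 / 3168.6) = exp(0.3156) = 1.3711.
m_f = m₀ / 1.3711 = 1,240 / 1.3711 = 904.383 kg.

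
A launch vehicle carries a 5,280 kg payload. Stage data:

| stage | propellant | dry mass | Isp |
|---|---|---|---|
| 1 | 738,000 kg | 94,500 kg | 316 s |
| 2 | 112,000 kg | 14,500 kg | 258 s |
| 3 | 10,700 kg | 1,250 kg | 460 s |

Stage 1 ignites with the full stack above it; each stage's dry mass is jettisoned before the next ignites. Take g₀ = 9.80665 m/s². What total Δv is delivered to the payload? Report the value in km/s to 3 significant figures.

Ignition mass of stage 1 = 738,000+94,500 + 112,000+14,500 + 10,700+1,250 + 5,280 = 976,230 kg.
Stage 1: m₀ = 976,230 kg, m_f = 976,230 − 738,000 = 238,230 kg; Δv = 316×9.80665×ln(4.098) = 3098.9×1.4105 ≈ 4371 m/s.
Stage 2: m₀ = 143,730 kg, m_f = 143,730 − 112,000 = 31,730 kg; Δv = 258×9.80665×ln(4.53) = 2530.1×1.5107 ≈ 3822 m/s.
Stage 3: m₀ = 17,230 kg, m_f = 17,230 − 10,700 = 6,530 kg; Δv = 460×9.80665×ln(2.639) = 4511.1×0.9702 ≈ 4377 m/s.
Total Δv = 4371 + 3822 + 4377 = 12570 m/s.

Δv ≈ 12.6 km/s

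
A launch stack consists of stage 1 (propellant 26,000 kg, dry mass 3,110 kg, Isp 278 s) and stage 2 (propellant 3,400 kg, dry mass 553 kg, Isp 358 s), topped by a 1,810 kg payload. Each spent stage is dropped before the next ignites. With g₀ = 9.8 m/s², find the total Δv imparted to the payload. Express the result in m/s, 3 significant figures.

Δv ≈ 6860 m/s

Ignition mass of stage 1 = 26,000+3,110 + 3,400+553 + 1,810 = 34,873 kg.
Stage 1: m₀ = 34,873 kg, m_f = 34,873 − 26,000 = 8,873 kg; Δv = 278×9.8×ln(3.93) = 2724.4×1.3687 ≈ 3729 m/s.
Stage 2: m₀ = 5,763 kg, m_f = 5,763 − 3,400 = 2,363 kg; Δv = 358×9.8×ln(2.439) = 3508.4×0.8915 ≈ 3128 m/s.
Total Δv = 3729 + 3128 = 6857 m/s.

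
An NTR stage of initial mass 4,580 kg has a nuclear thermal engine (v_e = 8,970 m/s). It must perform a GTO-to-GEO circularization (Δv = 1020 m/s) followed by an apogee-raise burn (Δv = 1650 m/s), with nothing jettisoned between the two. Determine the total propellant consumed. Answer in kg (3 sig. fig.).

total propellant consumed ≈ 1180 kg

After the first burn: m = 4580 × exp(−1020/8970.0) = 4580 × 0.89251 = 4,087.7 kg.
After the second burn: m = 4,087.7 × exp(−1650/8970.0) = 4,087.7 × 0.83198 = 3,400.88 kg.
Total propellant = m₀ − m_final = 4580 − 3,400.88 = 1,179.12 kg.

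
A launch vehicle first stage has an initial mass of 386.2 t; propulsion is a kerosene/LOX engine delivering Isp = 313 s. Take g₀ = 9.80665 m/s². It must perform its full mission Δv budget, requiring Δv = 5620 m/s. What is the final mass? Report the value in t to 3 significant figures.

final mass ≈ 61.9 t

v_e = Isp · g₀ = 313 × 9.80665 = 3069.5 m/s.
Rocket equation: m₀/m_f = exp(Δv / v_e) = exp(5620 / 3069.5) = exp(1.8309) = 6.2397.
m_f = m₀ / 6.2397 = 386.2 / 6.2397 = 61.894 t.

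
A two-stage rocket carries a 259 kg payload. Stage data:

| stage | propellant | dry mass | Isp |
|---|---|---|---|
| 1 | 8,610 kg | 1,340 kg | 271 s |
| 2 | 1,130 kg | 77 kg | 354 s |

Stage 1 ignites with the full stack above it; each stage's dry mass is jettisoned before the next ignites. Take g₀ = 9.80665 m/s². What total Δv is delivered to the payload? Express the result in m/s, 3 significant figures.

Ignition mass of stage 1 = 8,610+1,340 + 1,130+77 + 259 = 11,416 kg.
Stage 1: m₀ = 11,416 kg, m_f = 11,416 − 8,610 = 2,806 kg; Δv = 271×9.80665×ln(4.068) = 2657.6×1.4033 ≈ 3729 m/s.
Stage 2: m₀ = 1,466 kg, m_f = 1,466 − 1,130 = 336 kg; Δv = 354×9.80665×ln(4.363) = 3471.6×1.4732 ≈ 5114 m/s.
Total Δv = 3729 + 5114 = 8843 m/s.

Δv ≈ 8840 m/s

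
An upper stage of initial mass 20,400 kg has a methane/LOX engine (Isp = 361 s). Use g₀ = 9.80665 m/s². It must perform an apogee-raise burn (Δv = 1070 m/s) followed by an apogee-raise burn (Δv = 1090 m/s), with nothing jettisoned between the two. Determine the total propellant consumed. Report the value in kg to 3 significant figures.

total propellant consumed ≈ 9320 kg

v_e = Isp · g₀ = 361 × 9.80665 = 3540.2 m/s.
After the first burn: m = 20400 × exp(−1070/3540.2) = 20400 × 0.73916 = 15,078.9 kg.
After the second burn: m = 15,078.9 × exp(−1090/3540.2) = 15,078.9 × 0.73499 = 11,082.8 kg.
Total propellant = m₀ − m_final = 20400 − 11,082.8 = 9,317.2 kg.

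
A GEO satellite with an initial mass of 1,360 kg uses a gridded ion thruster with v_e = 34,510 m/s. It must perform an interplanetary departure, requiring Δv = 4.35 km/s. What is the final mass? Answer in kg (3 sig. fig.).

From the ideal rocket equation, m₀/m_f = exp(Δv / v_e) = exp(4350 / 34510.0) = exp(0.1261) = 1.1343.
m_f = m₀ / 1.1343 = 1,360 / 1.1343 = 1,198.98 kg.

final mass ≈ 1200 kg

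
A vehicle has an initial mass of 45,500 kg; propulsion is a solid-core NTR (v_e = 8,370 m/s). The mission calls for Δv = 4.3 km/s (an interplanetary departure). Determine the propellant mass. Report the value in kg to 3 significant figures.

propellant mass ≈ 18300 kg

m₀/m_f = exp(Δv / v_e) = exp(4300 / 8370.0) = exp(0.5137) = 1.6715.
m_f = 45,500 / 1.6715 = 27,221.1 kg, so propellant = m₀ − m_f = 45,500 − 27,221.1 = 18,278.9 kg.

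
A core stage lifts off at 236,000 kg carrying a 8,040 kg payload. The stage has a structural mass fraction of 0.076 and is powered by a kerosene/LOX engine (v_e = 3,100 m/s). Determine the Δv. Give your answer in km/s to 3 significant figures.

Stage wet mass = m₀ − payload = 236,000 − 8,040 = 227,960 kg.
Stage dry mass = ε × stage wet mass = 0.076 × 227,960 = 17,325 kg.
Burnout mass m_f = stage dry + payload = 17,325 + 8,040 = 25,365 kg.
Δv = v_e · ln(236,000/25,365) = 3100.0 × ln(9.304) = 3100.0 × 2.2305 ≈ 6914 m/s.

Δv ≈ 6.91 km/s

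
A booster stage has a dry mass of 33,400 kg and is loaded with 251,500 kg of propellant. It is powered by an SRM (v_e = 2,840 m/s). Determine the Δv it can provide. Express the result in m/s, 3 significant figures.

Δv ≈ 6090 m/s

m₀ = m_dry + m_prop = 33,400 + 251,500 = 284,900 kg.
By the Tsiolkovsky rocket equation, Δv = v_e · ln(m₀/m_f) = 2840.0 × ln(8.53) = 2840.0 × 2.1436 ≈ 6087.8 m/s.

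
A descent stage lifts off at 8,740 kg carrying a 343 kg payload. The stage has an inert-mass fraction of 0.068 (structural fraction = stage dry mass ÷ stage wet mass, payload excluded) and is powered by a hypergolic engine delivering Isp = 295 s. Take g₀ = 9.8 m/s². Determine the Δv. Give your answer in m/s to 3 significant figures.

Stage wet mass = m₀ − payload = 8,740 − 343 = 8,397 kg.
Stage dry mass = ε × stage wet mass = 0.068 × 8,397 = 570.996 kg.
Burnout mass m_f = stage dry + payload = 570.996 + 343 = 913.996 kg.
v_e = Isp · g₀ = 295 × 9.8 = 2891.0 m/s.
From the ideal rocket equation, Δv = v_e · ln(8,740/913.996) = 2891.0 × ln(9.562) = 2891.0 × 2.2578 ≈ 6527 m/s.

Δv ≈ 6530 m/s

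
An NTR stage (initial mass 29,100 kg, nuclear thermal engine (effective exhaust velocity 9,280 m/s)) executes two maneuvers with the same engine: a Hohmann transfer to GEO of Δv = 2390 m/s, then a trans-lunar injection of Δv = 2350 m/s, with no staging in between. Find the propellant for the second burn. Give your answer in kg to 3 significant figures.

propellant for the second burn ≈ 5030 kg

After the first burn: m = 29100 × exp(−2390/9280.0) = 29100 × 0.77295 = 22,492.8 kg.
After the second burn: m = 22,492.8 × exp(−2350/9280.0) = 22,492.8 × 0.77629 = 17,460.9 kg.
Second-burn propellant = 22,492.8 − 17,460.9 = 5,031.9 kg.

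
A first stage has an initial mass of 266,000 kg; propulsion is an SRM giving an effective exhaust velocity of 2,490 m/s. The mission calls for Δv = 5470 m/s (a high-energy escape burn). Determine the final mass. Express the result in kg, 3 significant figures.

final mass ≈ 29600 kg

By the Tsiolkovsky rocket equation, m₀/m_f = exp(Δv / v_e) = exp(5470 / 2490.0) = exp(2.1968) = 8.9961.
m_f = m₀ / 8.9961 = 266,000 / 8.9961 = 29,568.4 kg.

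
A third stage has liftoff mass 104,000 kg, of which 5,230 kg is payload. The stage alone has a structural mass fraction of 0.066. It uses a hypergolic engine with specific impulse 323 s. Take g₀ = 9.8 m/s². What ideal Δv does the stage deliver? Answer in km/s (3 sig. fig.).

Δv ≈ 6.90 km/s

Stage wet mass = m₀ − payload = 104,000 − 5,230 = 98,770 kg.
Stage dry mass = ε × stage wet mass = 0.066 × 98,770 = 6,518.82 kg.
Burnout mass m_f = stage dry + payload = 6,518.82 + 5,230 = 11,748.82 kg.
v_e = Isp · g₀ = 323 × 9.8 = 3165.4 m/s.
Using Δv = v_e ln(m₀/m_f): Δv = v_e · ln(104,000/11,748.82) = 3165.4 × ln(8.852) = 3165.4 × 2.1806 ≈ 6903 m/s.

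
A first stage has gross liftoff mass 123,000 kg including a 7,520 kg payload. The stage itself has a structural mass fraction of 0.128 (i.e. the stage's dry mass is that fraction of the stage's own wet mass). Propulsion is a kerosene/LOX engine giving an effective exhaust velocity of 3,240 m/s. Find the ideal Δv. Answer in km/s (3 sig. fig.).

Stage wet mass = m₀ − payload = 123,000 − 7,520 = 115,480 kg.
Stage dry mass = ε × stage wet mass = 0.128 × 115,480 = 14,781.4 kg.
Burnout mass m_f = stage dry + payload = 14,781.4 + 7,520 = 22,301.4 kg.
Using Δv = v_e ln(m₀/m_f): Δv = v_e · ln(123,000/22,301.4) = 3240.0 × ln(5.515) = 3240.0 × 1.7075 ≈ 5532 m/s.

Δv ≈ 5.53 km/s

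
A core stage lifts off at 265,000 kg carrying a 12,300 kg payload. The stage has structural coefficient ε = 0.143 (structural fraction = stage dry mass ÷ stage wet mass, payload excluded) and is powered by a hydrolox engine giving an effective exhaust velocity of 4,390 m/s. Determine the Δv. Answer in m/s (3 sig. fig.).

Δv ≈ 7460 m/s

Stage wet mass = m₀ − payload = 265,000 − 12,300 = 252,700 kg.
Stage dry mass = ε × stage wet mass = 0.143 × 252,700 = 36,136.1 kg.
Burnout mass m_f = stage dry + payload = 36,136.1 + 12,300 = 48,436.1 kg.
Using Δv = v_e ln(m₀/m_f): Δv = v_e · ln(265,000/48,436.1) = 4390.0 × ln(5.471) = 4390.0 × 1.6995 ≈ 7461 m/s.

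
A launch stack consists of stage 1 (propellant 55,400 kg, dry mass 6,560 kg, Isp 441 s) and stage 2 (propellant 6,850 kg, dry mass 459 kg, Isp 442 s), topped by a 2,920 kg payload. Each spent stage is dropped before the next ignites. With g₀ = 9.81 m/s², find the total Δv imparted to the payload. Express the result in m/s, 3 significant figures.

Ignition mass of stage 1 = 55,400+6,560 + 6,850+459 + 2,920 = 72,189 kg.
Stage 1: m₀ = 72,189 kg, m_f = 72,189 − 55,400 = 16,789 kg; Δv = 441×9.81×ln(4.3) = 4326.2×1.4586 ≈ 6310 m/s.
Stage 2: m₀ = 10,229 kg, m_f = 10,229 − 6,850 = 3,379 kg; Δv = 442×9.81×ln(3.027) = 4336.0×1.1076 ≈ 4803 m/s.
Total Δv = 6310 + 4803 = 11113 m/s.

Δv ≈ 11100 m/s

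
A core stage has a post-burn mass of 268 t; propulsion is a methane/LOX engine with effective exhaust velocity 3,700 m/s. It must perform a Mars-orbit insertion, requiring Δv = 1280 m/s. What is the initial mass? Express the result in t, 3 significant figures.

initial mass ≈ 379 t

From the ideal rocket equation, m₀/m_f = exp(Δv / v_e) = exp(1280 / 3700.0) = exp(0.3459) = 1.4133.
m₀ = m_f × 1.4133 = 268 × 1.4133 = 378.764 t.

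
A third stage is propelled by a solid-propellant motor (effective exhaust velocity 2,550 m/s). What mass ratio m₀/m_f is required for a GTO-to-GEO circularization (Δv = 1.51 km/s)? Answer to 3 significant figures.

By the Tsiolkovsky rocket equation, m₀/m_f = exp(Δv / v_e) = exp(1510 / 2550.0) = exp(0.5922) = 1.8079.

mass ratio ≈ 1.81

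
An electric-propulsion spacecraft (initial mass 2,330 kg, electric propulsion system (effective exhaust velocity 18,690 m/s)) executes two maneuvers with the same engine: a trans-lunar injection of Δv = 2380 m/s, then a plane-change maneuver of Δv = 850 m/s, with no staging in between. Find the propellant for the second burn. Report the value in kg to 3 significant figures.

After the first burn: m = 2330 × exp(−2380/18690.0) = 2330 × 0.88043 = 2,051.4 kg.
After the second burn: m = 2,051.4 × exp(−850/18690.0) = 2,051.4 × 0.95554 = 1,960.19 kg.
Second-burn propellant = 2,051.4 − 1,960.19 = 91.21 kg.

propellant for the second burn ≈ 91.2 kg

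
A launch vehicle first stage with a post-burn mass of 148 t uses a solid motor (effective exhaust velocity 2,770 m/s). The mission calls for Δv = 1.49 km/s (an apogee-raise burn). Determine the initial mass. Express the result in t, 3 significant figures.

m₀/m_f = exp(Δv / v_e) = exp(1490 / 2770.0) = exp(0.5379) = 1.7124.
m₀ = m_f × 1.7124 = 148 × 1.7124 = 253.435 t.

initial mass ≈ 253 t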